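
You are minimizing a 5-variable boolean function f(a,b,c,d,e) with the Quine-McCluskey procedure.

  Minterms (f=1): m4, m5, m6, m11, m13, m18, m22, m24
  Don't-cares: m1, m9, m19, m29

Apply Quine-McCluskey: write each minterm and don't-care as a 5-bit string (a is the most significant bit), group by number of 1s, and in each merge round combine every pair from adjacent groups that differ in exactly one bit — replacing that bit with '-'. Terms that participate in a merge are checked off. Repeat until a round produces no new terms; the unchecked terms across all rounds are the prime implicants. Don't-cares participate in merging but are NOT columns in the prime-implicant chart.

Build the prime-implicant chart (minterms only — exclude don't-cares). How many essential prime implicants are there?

size-2^0 implicants → 00001(✓)  00100(✓)  00101(✓)  00110(✓)  01001(✓)  01011(✓)  01101(✓)  10010(✓)  10011(✓)  10110(✓)  11000  11101(✓)
size-2^1 implicants → -0110  -1101  0-001(✓)  0-101(✓)  00-01(✓)  001-0  0010-  01-01(✓)  010-1  10-10  1001-
size-2^2 implicants → 0--01
Unchecked terms (primes): -0110, -1101, 0--01, 001-0, 0010-, 010-1, 10-10, 1001-, 11000
Minterm coverage:
  m4 ⊆ 001-0,0010-
  m5 ⊆ 0--01,0010-
  m6 ⊆ -0110,001-0
  m11 ⊆ 010-1 [E]
  m13 ⊆ -1101,0--01
  m18 ⊆ 10-10,1001-
  m22 ⊆ -0110,10-10
  m24 ⊆ 11000 [E]
E = {010-1, 11000}

2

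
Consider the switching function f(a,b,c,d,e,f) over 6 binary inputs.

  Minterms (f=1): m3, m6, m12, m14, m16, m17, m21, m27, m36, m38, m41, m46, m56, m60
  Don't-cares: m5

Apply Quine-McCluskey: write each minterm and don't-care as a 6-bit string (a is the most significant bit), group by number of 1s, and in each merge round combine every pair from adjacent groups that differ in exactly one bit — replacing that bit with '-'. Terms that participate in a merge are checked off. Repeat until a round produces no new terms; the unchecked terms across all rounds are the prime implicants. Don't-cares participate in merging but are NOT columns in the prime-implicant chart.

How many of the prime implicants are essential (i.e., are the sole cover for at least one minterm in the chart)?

8

[col 0] 000011, 000101*, 000110*, 001100*, 001110*, 010000*, 010001*, 010101*, 011011, 100100*, 100110*, 101001, 101110*, 111000*, 111100*
[col 1] -00110*, -01110*, 0-0101, 00-110*, 0011-0, 010-01, 01000-, 10-110*, 1001-0, 111-00
[col 2] -0-110
Prime implicants: -0-110, 0-0101, 000011, 0011-0, 010-01, 01000-, 011011, 1001-0, 101001, 111-00
PI chart (minterm → PIs covering it):
  3 | 000011  (sole → essential)
  6 | -0-110  (sole → essential)
  12 | 0011-0  (sole → essential)
  14 | -0-110,0011-0
  16 | 01000-  (sole → essential)
  17 | 010-01,01000-
  21 | 0-0101,010-01
  27 | 011011  (sole → essential)
  36 | 1001-0  (sole → essential)
  38 | -0-110,1001-0
  41 | 101001  (sole → essential)
  46 | -0-110  (sole → essential)
  56 | 111-00  (sole → essential)
  60 | 111-00  (sole → essential)
Essential prime implicants: -0-110, 000011, 0011-0, 01000-, 011011, 1001-0, 101001, 111-00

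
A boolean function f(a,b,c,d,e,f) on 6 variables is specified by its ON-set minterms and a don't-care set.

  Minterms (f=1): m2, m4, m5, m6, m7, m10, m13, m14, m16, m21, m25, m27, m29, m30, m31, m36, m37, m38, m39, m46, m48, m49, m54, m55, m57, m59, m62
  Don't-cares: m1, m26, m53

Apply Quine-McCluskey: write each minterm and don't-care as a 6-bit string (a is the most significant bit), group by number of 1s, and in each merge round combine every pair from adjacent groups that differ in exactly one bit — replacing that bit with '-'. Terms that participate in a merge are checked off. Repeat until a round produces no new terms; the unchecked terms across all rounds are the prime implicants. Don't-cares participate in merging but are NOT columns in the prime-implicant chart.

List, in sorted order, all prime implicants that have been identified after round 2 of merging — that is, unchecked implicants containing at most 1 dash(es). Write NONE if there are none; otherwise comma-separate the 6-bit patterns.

-10000, 000-01, 11-001, 110-01, 11000-

size-2^0 implicants → 000001(✓)  000010(✓)  000100(✓)  000101(✓)  000110(✓)  000111(✓)  001010(✓)  001101(✓)  001110(✓)  010000(✓)  010101(✓)  011001(✓)  011010(✓)  011011(✓)  011101(✓)  011110(✓)  011111(✓)  100100(✓)  100101(✓)  100110(✓)  100111(✓)  101110(✓)  110000(✓)  110001(✓)  110101(✓)  110110(✓)  110111(✓)  111001(✓)  111011(✓)  111110(✓)
size-2^1 implicants → -00100(✓)  -00101(✓)  -00110(✓)  -00111(✓)  -01110(✓)  -10000  -10101(✓)  -11001(✓)  -11011(✓)  -11110(✓)  0-0101(✓)  0-1010(✓)  0-1101(✓)  0-1110(✓)  00-010(✓)  00-101(✓)  00-110(✓)  000-01  000-10(✓)  0001-0(✓)  0001-1(✓)  00010-(✓)  00011-(✓)  001-10(✓)  01-101(✓)  011-01(✓)  011-10(✓)  011-11(✓)  0110-1(✓)  01101-(✓)  0111-1(✓)  01111-(✓)  1-0101(✓)  1-0110(✓)  1-0111(✓)  1-1110(✓)  10-110(✓)  1001-0(✓)  1001-1(✓)  10010-(✓)  10011-(✓)  11-001  11-110(✓)  110-01  11000-  1101-1(✓)  11011-(✓)  1110-1(✓)
size-2^2 implicants → --0101  --1110  -0-110  -001-0(✓)  -001-1(✓)  -0010-(✓)  -0011-(✓)  -110-1  0--101  0-1-10  00--10  0001--(✓)  011--1  011-1-  1--110  1-01-1  1-011-  1001--(✓)
size-2^3 implicants → -001--
Unchecked terms (primes): --0101, --1110, -0-110, -001--, -10000, -110-1, 0--101, 0-1-10, 00--10, 000-01, 011--1, 011-1-, 1--110, 1-01-1, 1-011-, 11-001, 110-01, 11000-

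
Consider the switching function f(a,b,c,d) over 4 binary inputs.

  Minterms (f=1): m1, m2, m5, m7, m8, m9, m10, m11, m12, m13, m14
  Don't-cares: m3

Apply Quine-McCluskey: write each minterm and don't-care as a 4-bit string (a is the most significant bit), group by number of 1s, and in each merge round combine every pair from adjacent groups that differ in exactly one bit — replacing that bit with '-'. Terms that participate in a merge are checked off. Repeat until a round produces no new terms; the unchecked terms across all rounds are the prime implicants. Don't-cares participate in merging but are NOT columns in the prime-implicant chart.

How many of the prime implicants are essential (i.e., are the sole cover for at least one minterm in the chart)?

3

[col 0] 0001*, 0010*, 0011*, 0101*, 0111*, 1000*, 1001*, 1010*, 1011*, 1100*, 1101*, 1110*
[col 1] -001*, -010*, -011*, -101*, 0-01*, 0-11*, 00-1*, 001-*, 01-1*, 1-00*, 1-01*, 1-10*, 10-0*, 10-1*, 100-*, 101-*, 11-0*, 110-*
[col 2] --01, -0-1, -01-, 0--1, 1--0, 1-0-, 10--
Prime implicants: --01, -0-1, -01-, 0--1, 1--0, 1-0-, 10--
PI chart (minterm → PIs covering it):
  1 | --01,-0-1,0--1
  2 | -01-  (sole → essential)
  5 | --01,0--1
  7 | 0--1  (sole → essential)
  8 | 1--0,1-0-,10--
  9 | --01,-0-1,1-0-,10--
  10 | -01-,1--0,10--
  11 | -0-1,-01-,10--
  12 | 1--0,1-0-
  13 | --01,1-0-
  14 | 1--0  (sole → essential)
Essential prime implicants: -01-, 0--1, 1--0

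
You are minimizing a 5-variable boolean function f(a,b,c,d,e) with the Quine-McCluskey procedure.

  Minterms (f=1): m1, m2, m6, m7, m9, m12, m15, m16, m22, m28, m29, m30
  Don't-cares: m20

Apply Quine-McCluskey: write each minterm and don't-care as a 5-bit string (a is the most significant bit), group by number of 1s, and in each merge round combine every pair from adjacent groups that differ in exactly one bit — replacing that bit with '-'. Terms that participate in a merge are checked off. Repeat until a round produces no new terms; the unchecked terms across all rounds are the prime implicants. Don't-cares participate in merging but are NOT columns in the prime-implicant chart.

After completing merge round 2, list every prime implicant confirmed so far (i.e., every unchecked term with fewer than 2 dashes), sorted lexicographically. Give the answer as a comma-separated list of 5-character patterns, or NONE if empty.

-0110, -1100, 0-001, 0-111, 00-10, 0011-, 10-00, 1110-

Round 0: 00001✓ 00010✓ 00110✓ 00111✓ 01001✓ 01100✓ 01111✓ 10000✓ 10100✓ 10110✓ 11100✓ 11101✓ 11110✓
Round 1: -0110 -1100 0-001 0-111 00-10 0011- 1-100✓ 1-110✓ 10-00 101-0✓ 111-0✓ 1110-
Round 2: 1-1-0
PIs = {-0110, -1100, 0-001, 0-111, 00-10, 0011-, 1-1-0, 10-00, 1110-}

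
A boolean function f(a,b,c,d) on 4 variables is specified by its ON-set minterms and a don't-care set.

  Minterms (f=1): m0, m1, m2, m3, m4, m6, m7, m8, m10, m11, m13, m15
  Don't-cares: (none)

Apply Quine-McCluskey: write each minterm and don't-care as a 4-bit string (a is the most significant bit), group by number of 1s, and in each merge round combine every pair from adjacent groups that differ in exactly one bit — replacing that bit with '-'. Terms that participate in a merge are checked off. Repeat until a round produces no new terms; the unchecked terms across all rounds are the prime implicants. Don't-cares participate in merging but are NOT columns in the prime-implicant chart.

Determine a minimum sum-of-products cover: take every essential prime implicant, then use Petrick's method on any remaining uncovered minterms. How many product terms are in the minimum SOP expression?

[col 0] 0000*, 0001*, 0010*, 0011*, 0100*, 0110*, 0111*, 1000*, 1010*, 1011*, 1101*, 1111*
[col 1] -000*, -010*, -011*, -111*, 0-00*, 0-10*, 0-11*, 00-0*, 00-1*, 000-*, 001-*, 01-0*, 011-*, 1-11*, 10-0*, 101-*, 11-1
[col 2] --11, -0-0, -01-, 0--0, 0-1-, 00--
Prime implicants: --11, -0-0, -01-, 0--0, 0-1-, 00--, 11-1
PI chart (minterm → PIs covering it):
  0 | -0-0,0--0,00--
  1 | 00--  (sole → essential)
  2 | -0-0,-01-,0--0,0-1-,00--
  3 | --11,-01-,0-1-,00--
  4 | 0--0  (sole → essential)
  6 | 0--0,0-1-
  7 | --11,0-1-
  8 | -0-0  (sole → essential)
  10 | -0-0,-01-
  11 | --11,-01-
  13 | 11-1  (sole → essential)
  15 | --11,11-1
Essential prime implicants: -0-0, 0--0, 00--, 11-1
Petrick residual → --11
Minimum SOP uses 5 PIs: cd + b'd' + a'd' + a'b' + abd

5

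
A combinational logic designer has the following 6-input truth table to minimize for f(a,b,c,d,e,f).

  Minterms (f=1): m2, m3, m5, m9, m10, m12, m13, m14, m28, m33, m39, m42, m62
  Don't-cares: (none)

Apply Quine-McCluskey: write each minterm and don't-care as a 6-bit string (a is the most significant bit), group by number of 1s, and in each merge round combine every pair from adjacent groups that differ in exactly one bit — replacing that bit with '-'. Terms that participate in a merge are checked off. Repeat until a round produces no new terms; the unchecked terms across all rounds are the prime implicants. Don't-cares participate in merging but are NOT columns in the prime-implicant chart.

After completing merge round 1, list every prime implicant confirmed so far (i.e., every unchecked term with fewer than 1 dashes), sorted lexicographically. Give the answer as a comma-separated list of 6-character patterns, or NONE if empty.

size-2^0 implicants → 000010(✓)  000011(✓)  000101(✓)  001001(✓)  001010(✓)  001100(✓)  001101(✓)  001110(✓)  011100(✓)  100001  100111  101010(✓)  111110
size-2^1 implicants → -01010  0-1100  00-010  00-101  00001-  001-01  001-10  0011-0  00110-
Unchecked terms (primes): -01010, 0-1100, 00-010, 00-101, 00001-, 001-01, 001-10, 0011-0, 00110-, 100001, 100111, 111110

100001, 100111, 111110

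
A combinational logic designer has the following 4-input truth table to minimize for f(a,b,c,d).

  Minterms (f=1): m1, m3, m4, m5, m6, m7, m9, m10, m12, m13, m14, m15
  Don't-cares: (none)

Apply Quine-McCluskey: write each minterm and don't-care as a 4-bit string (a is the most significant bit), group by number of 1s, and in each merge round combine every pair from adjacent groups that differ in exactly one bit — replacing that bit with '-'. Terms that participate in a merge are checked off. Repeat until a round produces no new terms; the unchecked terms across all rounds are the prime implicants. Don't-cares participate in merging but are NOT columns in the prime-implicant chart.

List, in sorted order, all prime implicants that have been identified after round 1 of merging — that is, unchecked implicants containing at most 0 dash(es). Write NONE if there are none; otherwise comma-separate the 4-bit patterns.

size-2^0 implicants → 0001(✓)  0011(✓)  0100(✓)  0101(✓)  0110(✓)  0111(✓)  1001(✓)  1010(✓)  1100(✓)  1101(✓)  1110(✓)  1111(✓)
size-2^1 implicants → -001(✓)  -100(✓)  -101(✓)  -110(✓)  -111(✓)  0-01(✓)  0-11(✓)  00-1(✓)  01-0(✓)  01-1(✓)  010-(✓)  011-(✓)  1-01(✓)  1-10  11-0(✓)  11-1(✓)  110-(✓)  111-(✓)
size-2^2 implicants → --01  -1-0(✓)  -1-1(✓)  -10-(✓)  -11-(✓)  0--1  01--(✓)  11--(✓)
size-2^3 implicants → -1--
Unchecked terms (primes): --01, -1--, 0--1, 1-10

NONE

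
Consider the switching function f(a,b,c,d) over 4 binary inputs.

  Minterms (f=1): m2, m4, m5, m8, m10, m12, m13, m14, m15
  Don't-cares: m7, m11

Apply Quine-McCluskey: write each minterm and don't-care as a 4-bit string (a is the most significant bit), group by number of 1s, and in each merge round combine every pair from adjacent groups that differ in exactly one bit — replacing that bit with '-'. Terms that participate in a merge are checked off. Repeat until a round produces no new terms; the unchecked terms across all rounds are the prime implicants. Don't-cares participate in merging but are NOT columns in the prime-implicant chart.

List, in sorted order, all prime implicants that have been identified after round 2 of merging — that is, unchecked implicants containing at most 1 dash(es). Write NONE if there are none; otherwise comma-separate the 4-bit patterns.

[col 0] 0010*, 0100*, 0101*, 0111*, 1000*, 1010*, 1011*, 1100*, 1101*, 1110*, 1111*
[col 1] -010, -100*, -101*, -111*, 01-1*, 010-*, 1-00*, 1-10*, 1-11*, 10-0*, 101-*, 11-0*, 11-1*, 110-*, 111-*
[col 2] -1-1, -10-, 1--0, 1-1-, 11--
Prime implicants: -010, -1-1, -10-, 1--0, 1-1-, 11--

-010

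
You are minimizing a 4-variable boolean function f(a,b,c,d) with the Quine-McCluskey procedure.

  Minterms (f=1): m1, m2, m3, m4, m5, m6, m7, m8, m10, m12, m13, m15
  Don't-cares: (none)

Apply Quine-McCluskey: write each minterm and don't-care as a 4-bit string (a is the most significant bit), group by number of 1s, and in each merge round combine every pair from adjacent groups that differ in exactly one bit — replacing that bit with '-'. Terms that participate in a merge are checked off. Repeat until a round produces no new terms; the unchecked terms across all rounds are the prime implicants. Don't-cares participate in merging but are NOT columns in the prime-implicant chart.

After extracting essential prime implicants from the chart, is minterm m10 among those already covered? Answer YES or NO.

Round 0: 0001✓ 0010✓ 0011✓ 0100✓ 0101✓ 0110✓ 0111✓ 1000✓ 1010✓ 1100✓ 1101✓ 1111✓
Round 1: -010 -100✓ -101✓ -111✓ 0-01✓ 0-10✓ 0-11✓ 00-1✓ 001-✓ 01-0✓ 01-1✓ 010-✓ 011-✓ 1-00 10-0 11-1✓ 110-✓
Round 2: -1-1 -10- 0--1 0-1- 01--
PIs = {-010, -1-1, -10-, 0--1, 0-1-, 01--, 1-00, 10-0}
Coverage chart:
  m1: 0--1 ←essential
  m2: -010,0-1-
  m3: 0--1,0-1-
  m4: -10-,01--
  m5: -1-1,-10-,0--1,01--
  m6: 0-1-,01--
  m7: -1-1,0--1,0-1-,01--
  m8: 1-00,10-0
  m10: -010,10-0
  m12: -10-,1-00
  m13: -1-1,-10-
  m15: -1-1 ←essential
Essential: -1-1, 0--1

NO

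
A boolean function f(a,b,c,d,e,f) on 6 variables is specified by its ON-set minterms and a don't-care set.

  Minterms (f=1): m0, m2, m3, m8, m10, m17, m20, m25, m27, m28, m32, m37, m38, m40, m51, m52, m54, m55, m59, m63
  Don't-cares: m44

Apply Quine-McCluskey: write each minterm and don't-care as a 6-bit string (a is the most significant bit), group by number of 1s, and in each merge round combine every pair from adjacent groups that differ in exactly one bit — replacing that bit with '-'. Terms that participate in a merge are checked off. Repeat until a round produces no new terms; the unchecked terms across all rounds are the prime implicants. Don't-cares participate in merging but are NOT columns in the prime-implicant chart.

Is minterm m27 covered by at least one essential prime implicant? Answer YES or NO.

size-2^0 implicants → 000000(✓)  000010(✓)  000011(✓)  001000(✓)  001010(✓)  010001(✓)  010100(✓)  011001(✓)  011011(✓)  011100(✓)  100000(✓)  100101  100110(✓)  101000(✓)  101100(✓)  110011(✓)  110100(✓)  110110(✓)  110111(✓)  111011(✓)  111111(✓)
size-2^1 implicants → -00000(✓)  -01000(✓)  -10100  -11011  00-000(✓)  00-010(✓)  0000-0(✓)  00001-  0010-0(✓)  01-001  01-100  0110-1  1-0110  10-000(✓)  101-00  11-011(✓)  11-111(✓)  110-11(✓)  1101-0  11011-  111-11(✓)
size-2^2 implicants → -0-000  00-0-0  11--11
Unchecked terms (primes): -0-000, -10100, -11011, 00-0-0, 00001-, 01-001, 01-100, 0110-1, 1-0110, 100101, 101-00, 11--11, 1101-0, 11011-
Minterm coverage:
  m0 ⊆ -0-000,00-0-0
  m2 ⊆ 00-0-0,00001-
  m3 ⊆ 00001- [E]
  m8 ⊆ -0-000,00-0-0
  m10 ⊆ 00-0-0 [E]
  m17 ⊆ 01-001 [E]
  m20 ⊆ -10100,01-100
  m25 ⊆ 01-001,0110-1
  m27 ⊆ -11011,0110-1
  m28 ⊆ 01-100 [E]
  m32 ⊆ -0-000 [E]
  m37 ⊆ 100101 [E]
  m38 ⊆ 1-0110 [E]
  m40 ⊆ -0-000,101-00
  m51 ⊆ 11--11 [E]
  m52 ⊆ -10100,1101-0
  m54 ⊆ 1-0110,1101-0,11011-
  m55 ⊆ 11--11,11011-
  m59 ⊆ -11011,11--11
  m63 ⊆ 11--11 [E]
E = {-0-000, 00-0-0, 00001-, 01-001, 01-100, 1-0110, 100101, 11--11}

NO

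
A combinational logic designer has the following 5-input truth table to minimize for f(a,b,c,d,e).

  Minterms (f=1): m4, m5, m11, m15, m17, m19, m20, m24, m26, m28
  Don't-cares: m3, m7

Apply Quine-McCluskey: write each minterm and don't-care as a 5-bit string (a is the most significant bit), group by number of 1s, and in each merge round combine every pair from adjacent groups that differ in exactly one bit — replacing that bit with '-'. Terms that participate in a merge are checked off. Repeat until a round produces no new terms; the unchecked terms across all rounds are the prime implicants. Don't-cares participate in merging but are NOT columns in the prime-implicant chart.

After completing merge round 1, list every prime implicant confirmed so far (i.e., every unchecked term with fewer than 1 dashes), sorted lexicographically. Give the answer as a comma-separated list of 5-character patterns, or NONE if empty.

NONE

Round 0: 00011✓ 00100✓ 00101✓ 00111✓ 01011✓ 01111✓ 10001✓ 10011✓ 10100✓ 11000✓ 11010✓ 11100✓
Round 1: -0011 -0100 0-011✓ 0-111✓ 00-11✓ 001-1 0010- 01-11✓ 1-100 100-1 11-00 110-0
Round 2: 0--11
PIs = {-0011, -0100, 0--11, 001-1, 0010-, 1-100, 100-1, 11-00, 110-0}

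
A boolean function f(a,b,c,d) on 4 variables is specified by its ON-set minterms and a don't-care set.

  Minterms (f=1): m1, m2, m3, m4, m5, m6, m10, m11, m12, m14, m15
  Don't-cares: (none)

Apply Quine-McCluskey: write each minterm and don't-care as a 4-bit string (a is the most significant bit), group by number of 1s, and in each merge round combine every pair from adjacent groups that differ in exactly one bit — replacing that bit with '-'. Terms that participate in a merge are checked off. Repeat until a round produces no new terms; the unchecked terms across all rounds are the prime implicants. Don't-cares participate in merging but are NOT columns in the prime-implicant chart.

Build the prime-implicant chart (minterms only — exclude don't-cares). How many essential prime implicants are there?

2

Round 0: 0001✓ 0010✓ 0011✓ 0100✓ 0101✓ 0110✓ 1010✓ 1011✓ 1100✓ 1110✓ 1111✓
Round 1: -010✓ -011✓ -100✓ -110✓ 0-01 0-10✓ 00-1 001-✓ 01-0✓ 010- 1-10✓ 1-11✓ 101-✓ 11-0✓ 111-✓
Round 2: --10 -01- -1-0 1-1-
PIs = {--10, -01-, -1-0, 0-01, 00-1, 010-, 1-1-}
Coverage chart:
  m1: 0-01,00-1
  m2: --10,-01-
  m3: -01-,00-1
  m4: -1-0,010-
  m5: 0-01,010-
  m6: --10,-1-0
  m10: --10,-01-,1-1-
  m11: -01-,1-1-
  m12: -1-0 ←essential
  m14: --10,-1-0,1-1-
  m15: 1-1- ←essential
Essential: -1-0, 1-1-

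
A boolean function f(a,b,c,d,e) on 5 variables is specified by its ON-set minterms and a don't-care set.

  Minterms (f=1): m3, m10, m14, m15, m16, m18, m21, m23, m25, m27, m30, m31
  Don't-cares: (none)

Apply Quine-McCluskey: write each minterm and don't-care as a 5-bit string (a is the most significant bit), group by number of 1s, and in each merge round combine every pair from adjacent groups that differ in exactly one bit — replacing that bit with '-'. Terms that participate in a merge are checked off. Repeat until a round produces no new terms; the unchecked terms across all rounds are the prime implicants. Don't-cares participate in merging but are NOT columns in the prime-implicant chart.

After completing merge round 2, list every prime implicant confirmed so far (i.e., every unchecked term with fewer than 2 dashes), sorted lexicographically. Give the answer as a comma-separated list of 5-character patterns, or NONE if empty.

Round 0: 00011 01010✓ 01110✓ 01111✓ 10000✓ 10010✓ 10101✓ 10111✓ 11001✓ 11011✓ 11110✓ 11111✓
Round 1: -1110✓ -1111✓ 01-10 0111-✓ 1-111 100-0 101-1 11-11 110-1 1111-✓
Round 2: -111-
PIs = {-111-, 00011, 01-10, 1-111, 100-0, 101-1, 11-11, 110-1}

00011, 01-10, 1-111, 100-0, 101-1, 11-11, 110-1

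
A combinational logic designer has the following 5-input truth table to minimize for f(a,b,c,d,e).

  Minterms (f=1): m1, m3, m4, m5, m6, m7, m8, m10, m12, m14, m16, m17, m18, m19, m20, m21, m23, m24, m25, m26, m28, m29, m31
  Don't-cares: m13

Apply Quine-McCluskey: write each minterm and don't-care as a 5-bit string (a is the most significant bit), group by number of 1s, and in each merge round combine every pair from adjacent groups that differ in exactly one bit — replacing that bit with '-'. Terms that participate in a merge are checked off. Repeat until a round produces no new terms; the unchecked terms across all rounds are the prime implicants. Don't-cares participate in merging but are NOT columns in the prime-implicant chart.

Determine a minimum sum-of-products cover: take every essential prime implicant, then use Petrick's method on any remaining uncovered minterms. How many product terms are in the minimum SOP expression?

6

[col 0] 00001*, 00011*, 00100*, 00101*, 00110*, 00111*, 01000*, 01010*, 01100*, 01101*, 01110*, 10000*, 10001*, 10010*, 10011*, 10100*, 10101*, 10111*, 11000*, 11001*, 11010*, 11100*, 11101*, 11111*
[col 1] -0001*, -0011*, -0100*, -0101*, -0111*, -1000*, -1010*, -1100*, -1101*, 0-100*, 0-101*, 0-110*, 00-01*, 00-11*, 000-1*, 001-0*, 001-1*, 0010-*, 0011-*, 01-00*, 01-10*, 010-0*, 011-0*, 0110-*, 1-000*, 1-001*, 1-010*, 1-100*, 1-101*, 1-111*, 10-00*, 10-01*, 10-11*, 100-0*, 100-1*, 1000-*, 1001-*, 101-1*, 1010-*, 11-00*, 11-01*, 110-0*, 1100-*, 111-1*, 1110-*
[col 2] --100*, --101*, -0-01*, -0-11*, -00-1*, -01-1*, -010-*, -1-00, -10-0, -110-*, 0-1-0, 0-10-*, 00--1*, 001--, 01--0, 1--00*, 1--01*, 1-0-0, 1-00-*, 1-1-1, 1-10-*, 10--1*, 10-0-*, 100--, 11-0-*
[col 3] --10-, -0--1, 1--0-
Prime implicants: --10-, -0--1, -1-00, -10-0, 0-1-0, 001--, 01--0, 1--0-, 1-0-0, 1-1-1, 100--
PI chart (minterm → PIs covering it):
  1 | -0--1  (sole → essential)
  3 | -0--1  (sole → essential)
  4 | --10-,0-1-0,001--
  5 | --10-,-0--1,001--
  6 | 0-1-0,001--
  7 | -0--1,001--
  8 | -1-00,-10-0,01--0
  10 | -10-0,01--0
  12 | --10-,-1-00,0-1-0,01--0
  14 | 0-1-0,01--0
  16 | 1--0-,1-0-0,100--
  17 | -0--1,1--0-,100--
  18 | 1-0-0,100--
  19 | -0--1,100--
  20 | --10-,1--0-
  21 | --10-,-0--1,1--0-,1-1-1
  23 | -0--1,1-1-1
  24 | -1-00,-10-0,1--0-,1-0-0
  25 | 1--0-  (sole → essential)
  26 | -10-0,1-0-0
  28 | --10-,-1-00,1--0-
  29 | --10-,1--0-,1-1-1
  31 | 1-1-1  (sole → essential)
Essential prime implicants: -0--1, 1--0-, 1-1-1
Petrick residual → -10-0, 0-1-0, 1-0-0
Minimum SOP uses 6 PIs: b'e + bc'e' + a'ce' + ad' + ac'e' + ace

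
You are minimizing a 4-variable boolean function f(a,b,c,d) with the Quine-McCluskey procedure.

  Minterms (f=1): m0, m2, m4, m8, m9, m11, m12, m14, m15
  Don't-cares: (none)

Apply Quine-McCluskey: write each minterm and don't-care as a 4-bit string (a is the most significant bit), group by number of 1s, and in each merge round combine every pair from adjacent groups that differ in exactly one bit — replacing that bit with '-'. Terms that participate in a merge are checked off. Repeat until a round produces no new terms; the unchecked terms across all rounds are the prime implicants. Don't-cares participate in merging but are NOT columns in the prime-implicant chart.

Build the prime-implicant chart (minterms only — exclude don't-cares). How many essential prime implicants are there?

2

[col 0] 0000*, 0010*, 0100*, 1000*, 1001*, 1011*, 1100*, 1110*, 1111*
[col 1] -000*, -100*, 0-00*, 00-0, 1-00*, 1-11, 10-1, 100-, 11-0, 111-
[col 2] --00
Prime implicants: --00, 00-0, 1-11, 10-1, 100-, 11-0, 111-
PI chart (minterm → PIs covering it):
  0 | --00,00-0
  2 | 00-0  (sole → essential)
  4 | --00  (sole → essential)
  8 | --00,100-
  9 | 10-1,100-
  11 | 1-11,10-1
  12 | --00,11-0
  14 | 11-0,111-
  15 | 1-11,111-
Essential prime implicants: --00, 00-0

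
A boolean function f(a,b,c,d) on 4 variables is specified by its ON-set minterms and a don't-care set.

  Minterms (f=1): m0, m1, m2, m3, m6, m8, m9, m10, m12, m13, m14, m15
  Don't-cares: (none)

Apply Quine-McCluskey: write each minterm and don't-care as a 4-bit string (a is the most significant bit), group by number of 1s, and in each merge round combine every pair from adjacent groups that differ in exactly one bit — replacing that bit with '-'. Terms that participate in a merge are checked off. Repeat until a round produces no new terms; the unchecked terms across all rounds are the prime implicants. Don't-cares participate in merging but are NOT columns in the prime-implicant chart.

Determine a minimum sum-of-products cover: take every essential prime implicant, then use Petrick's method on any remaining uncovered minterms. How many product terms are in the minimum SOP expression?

Round 0: 0000✓ 0001✓ 0010✓ 0011✓ 0110✓ 1000✓ 1001✓ 1010✓ 1100✓ 1101✓ 1110✓ 1111✓
Round 1: -000✓ -001✓ -010✓ -110✓ 0-10✓ 00-0✓ 00-1✓ 000-✓ 001-✓ 1-00✓ 1-01✓ 1-10✓ 10-0✓ 100-✓ 11-0✓ 11-1✓ 110-✓ 111-✓
Round 2: --10 -0-0 -00- 00-- 1--0 1-0- 11--
PIs = {--10, -0-0, -00-, 00--, 1--0, 1-0-, 11--}
Coverage chart:
  m0: -0-0,-00-,00--
  m1: -00-,00--
  m2: --10,-0-0,00--
  m3: 00-- ←essential
  m6: --10 ←essential
  m8: -0-0,-00-,1--0,1-0-
  m9: -00-,1-0-
  m10: --10,-0-0,1--0
  m12: 1--0,1-0-,11--
  m13: 1-0-,11--
  m14: --10,1--0,11--
  m15: 11-- ←essential
Essential: --10, 00--, 11--
Petrick residual → -00-
Min cover (4 terms): cd' + b'c' + a'b' + ab

4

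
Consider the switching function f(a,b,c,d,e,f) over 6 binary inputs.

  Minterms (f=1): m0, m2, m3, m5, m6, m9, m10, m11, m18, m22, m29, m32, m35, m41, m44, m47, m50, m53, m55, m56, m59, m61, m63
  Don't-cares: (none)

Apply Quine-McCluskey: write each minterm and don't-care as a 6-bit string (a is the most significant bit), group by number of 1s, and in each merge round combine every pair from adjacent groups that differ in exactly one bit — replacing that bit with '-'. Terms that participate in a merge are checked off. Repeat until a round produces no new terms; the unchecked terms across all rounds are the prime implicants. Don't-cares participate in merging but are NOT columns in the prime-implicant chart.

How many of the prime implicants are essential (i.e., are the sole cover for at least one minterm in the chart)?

size-2^0 implicants → 000000(✓)  000010(✓)  000011(✓)  000101  000110(✓)  001001(✓)  001010(✓)  001011(✓)  010010(✓)  010110(✓)  011101(✓)  100000(✓)  100011(✓)  101001(✓)  101100  101111(✓)  110010(✓)  110101(✓)  110111(✓)  111000  111011(✓)  111101(✓)  111111(✓)
size-2^1 implicants → -00000  -00011  -01001  -10010  -11101  0-0010(✓)  0-0110(✓)  00-010(✓)  00-011(✓)  000-10(✓)  0000-0  00001-(✓)  0010-1  00101-(✓)  010-10(✓)  1-1111  11-101(✓)  11-111(✓)  1101-1(✓)  111-11  1111-1(✓)
size-2^2 implicants → 0-0-10  00-01-  11-1-1
Unchecked terms (primes): -00000, -00011, -01001, -10010, -11101, 0-0-10, 00-01-, 0000-0, 000101, 0010-1, 1-1111, 101100, 11-1-1, 111-11, 111000
Minterm coverage:
  m0 ⊆ -00000,0000-0
  m2 ⊆ 0-0-10,00-01-,0000-0
  m3 ⊆ -00011,00-01-
  m5 ⊆ 000101 [E]
  m6 ⊆ 0-0-10 [E]
  m9 ⊆ -01001,0010-1
  m10 ⊆ 00-01- [E]
  m11 ⊆ 00-01-,0010-1
  m18 ⊆ -10010,0-0-10
  m22 ⊆ 0-0-10 [E]
  m29 ⊆ -11101 [E]
  m32 ⊆ -00000 [E]
  m35 ⊆ -00011 [E]
  m41 ⊆ -01001 [E]
  m44 ⊆ 101100 [E]
  m47 ⊆ 1-1111 [E]
  m50 ⊆ -10010 [E]
  m53 ⊆ 11-1-1 [E]
  m55 ⊆ 11-1-1 [E]
  m56 ⊆ 111000 [E]
  m59 ⊆ 111-11 [E]
  m61 ⊆ -11101,11-1-1
  m63 ⊆ 1-1111,11-1-1,111-11
E = {-00000, -00011, -01001, -10010, -11101, 0-0-10, 00-01-, 000101, 1-1111, 101100, 11-1-1, 111-11, 111000}

13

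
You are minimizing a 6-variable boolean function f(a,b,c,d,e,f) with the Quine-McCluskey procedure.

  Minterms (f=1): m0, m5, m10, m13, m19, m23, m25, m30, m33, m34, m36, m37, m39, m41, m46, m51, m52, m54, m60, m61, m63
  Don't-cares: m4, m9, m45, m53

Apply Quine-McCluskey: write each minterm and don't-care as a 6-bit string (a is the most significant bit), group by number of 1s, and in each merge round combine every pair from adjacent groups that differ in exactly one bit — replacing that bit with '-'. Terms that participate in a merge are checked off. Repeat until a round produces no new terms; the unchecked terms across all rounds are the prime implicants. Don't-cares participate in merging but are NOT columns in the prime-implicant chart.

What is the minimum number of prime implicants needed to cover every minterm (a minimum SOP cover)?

Round 0: 000000✓ 000100✓ 000101✓ 001001✓ 001010 001101✓ 010011✓ 010111✓ 011001✓ 011110 100001✓ 100010 100100✓ 100101✓ 100111✓ 101001✓ 101101✓ 101110 110011✓ 110100✓ 110101✓ 110110✓ 111100✓ 111101✓ 111111✓
Round 1: -00100✓ -00101✓ -01001✓ -01101✓ -10011 0-1001 00-101✓ 000-00 00010-✓ 001-01✓ 010-11 1-0100✓ 1-0101✓ 1-1101✓ 10-001✓ 10-101✓ 100-01✓ 1001-1 10010-✓ 101-01✓ 11-100✓ 11-101✓ 1101-0 11010-✓ 1111-1 11110-✓
Round 2: -0-101 -0010- -01-01 1--101 1-010- 10--01 11-10-
PIs = {-0-101, -0010-, -01-01, -10011, 0-1001, 000-00, 001010, 010-11, 011110, 1--101, 1-010-, 10--01, 100010, 1001-1, 101110, 11-10-, 1101-0, 1111-1}
Coverage chart:
  m0: 000-00 ←essential
  m5: -0-101,-0010-
  m10: 001010 ←essential
  m13: -0-101,-01-01
  m19: -10011,010-11
  m23: 010-11 ←essential
  m25: 0-1001 ←essential
  m30: 011110 ←essential
  m33: 10--01 ←essential
  m34: 100010 ←essential
  m36: -0010-,1-010-
  m37: -0-101,-0010-,1--101,1-010-,10--01,1001-1
  m39: 1001-1 ←essential
  m41: -01-01,10--01
  m46: 101110 ←essential
  m51: -10011 ←essential
  m52: 1-010-,11-10-,1101-0
  m54: 1101-0 ←essential
  m60: 11-10- ←essential
  m61: 1--101,11-10-,1111-1
  m63: 1111-1 ←essential
Essential: -10011, 0-1001, 000-00, 001010, 010-11, 011110, 10--01, 100010, 1001-1, 101110, 11-10-, 1101-0, 1111-1
Petrick residual → -0-101, -0010-
Min cover (15 terms): b'de'f + b'c'de' + bc'd'ef + a'cd'e'f + a'b'c'e'f' + a'b'cd'ef' + a'bc'ef + a'bcdef' + ab'e'f + ab'c'd'ef' + ab'c'df + ab'cdef' + abde' + abc'df' + abcdf

15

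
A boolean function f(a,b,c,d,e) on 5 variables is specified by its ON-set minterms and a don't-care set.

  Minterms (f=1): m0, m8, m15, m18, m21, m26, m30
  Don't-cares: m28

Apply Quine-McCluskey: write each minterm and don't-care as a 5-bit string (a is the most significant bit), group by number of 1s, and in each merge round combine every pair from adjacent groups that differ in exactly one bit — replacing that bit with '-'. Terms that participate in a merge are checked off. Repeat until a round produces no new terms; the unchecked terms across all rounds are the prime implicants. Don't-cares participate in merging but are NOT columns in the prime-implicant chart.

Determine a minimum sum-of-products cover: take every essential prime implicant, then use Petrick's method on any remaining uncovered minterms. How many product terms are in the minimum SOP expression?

5

Round 0: 00000✓ 01000✓ 01111 10010✓ 10101 11010✓ 11100✓ 11110✓
Round 1: 0-000 1-010 11-10 111-0
PIs = {0-000, 01111, 1-010, 10101, 11-10, 111-0}
Coverage chart:
  m0: 0-000 ←essential
  m8: 0-000 ←essential
  m15: 01111 ←essential
  m18: 1-010 ←essential
  m21: 10101 ←essential
  m26: 1-010,11-10
  m30: 11-10,111-0
Essential: 0-000, 01111, 1-010, 10101
Petrick residual → 11-10
Min cover (5 terms): a'c'd'e' + a'bcde + ac'de' + ab'cd'e + abde'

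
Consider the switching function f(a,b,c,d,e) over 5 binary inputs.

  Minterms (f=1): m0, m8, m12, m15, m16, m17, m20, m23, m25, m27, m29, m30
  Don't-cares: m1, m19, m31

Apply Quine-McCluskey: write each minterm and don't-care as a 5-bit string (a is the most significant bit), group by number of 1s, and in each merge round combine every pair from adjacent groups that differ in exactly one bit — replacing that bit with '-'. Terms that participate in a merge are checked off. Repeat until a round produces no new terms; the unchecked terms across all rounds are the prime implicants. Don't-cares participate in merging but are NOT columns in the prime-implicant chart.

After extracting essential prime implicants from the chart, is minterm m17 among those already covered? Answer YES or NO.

size-2^0 implicants → 00000(✓)  00001(✓)  01000(✓)  01100(✓)  01111(✓)  10000(✓)  10001(✓)  10011(✓)  10100(✓)  10111(✓)  11001(✓)  11011(✓)  11101(✓)  11110(✓)  11111(✓)
size-2^1 implicants → -0000(✓)  -0001(✓)  -1111  0-000  0000-(✓)  01-00  1-001(✓)  1-011(✓)  1-111(✓)  10-00  10-11(✓)  100-1(✓)  1000-(✓)  11-01(✓)  11-11(✓)  110-1(✓)  111-1(✓)  1111-
size-2^2 implicants → -000-  1--11  1-0-1  11--1
Unchecked terms (primes): -000-, -1111, 0-000, 01-00, 1--11, 1-0-1, 10-00, 11--1, 1111-
Minterm coverage:
  m0 ⊆ -000-,0-000
  m8 ⊆ 0-000,01-00
  m12 ⊆ 01-00 [E]
  m15 ⊆ -1111 [E]
  m16 ⊆ -000-,10-00
  m17 ⊆ -000-,1-0-1
  m20 ⊆ 10-00 [E]
  m23 ⊆ 1--11 [E]
  m25 ⊆ 1-0-1,11--1
  m27 ⊆ 1--11,1-0-1,11--1
  m29 ⊆ 11--1 [E]
  m30 ⊆ 1111- [E]
E = {-1111, 01-00, 1--11, 10-00, 11--1, 1111-}

NO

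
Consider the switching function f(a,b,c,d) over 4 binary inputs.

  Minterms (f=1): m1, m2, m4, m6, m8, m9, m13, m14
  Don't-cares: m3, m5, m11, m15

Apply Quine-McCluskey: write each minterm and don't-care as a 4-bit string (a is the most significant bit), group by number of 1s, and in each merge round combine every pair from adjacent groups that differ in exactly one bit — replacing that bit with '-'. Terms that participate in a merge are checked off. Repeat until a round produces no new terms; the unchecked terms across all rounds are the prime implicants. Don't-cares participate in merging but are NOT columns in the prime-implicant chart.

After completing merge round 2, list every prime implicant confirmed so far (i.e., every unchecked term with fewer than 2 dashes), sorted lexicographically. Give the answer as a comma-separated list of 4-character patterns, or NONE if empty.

[col 0] 0001*, 0010*, 0011*, 0100*, 0101*, 0110*, 1000*, 1001*, 1011*, 1101*, 1110*, 1111*
[col 1] -001*, -011*, -101*, -110, 0-01*, 0-10, 00-1*, 001-, 01-0, 010-, 1-01*, 1-11*, 10-1*, 100-, 11-1*, 111-
[col 2] --01, -0-1, 1--1
Prime implicants: --01, -0-1, -110, 0-10, 001-, 01-0, 010-, 1--1, 100-, 111-

-110, 0-10, 001-, 01-0, 010-, 100-, 111-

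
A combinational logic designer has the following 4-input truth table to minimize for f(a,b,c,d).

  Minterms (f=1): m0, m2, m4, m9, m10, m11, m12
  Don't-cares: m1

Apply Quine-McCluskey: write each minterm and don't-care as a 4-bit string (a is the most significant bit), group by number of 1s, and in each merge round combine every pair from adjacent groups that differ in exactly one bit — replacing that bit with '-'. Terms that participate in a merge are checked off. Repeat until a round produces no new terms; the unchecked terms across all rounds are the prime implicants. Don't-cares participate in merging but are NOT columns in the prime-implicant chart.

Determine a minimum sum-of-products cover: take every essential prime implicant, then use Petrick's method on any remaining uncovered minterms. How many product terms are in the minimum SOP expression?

4

Round 0: 0000✓ 0001✓ 0010✓ 0100✓ 1001✓ 1010✓ 1011✓ 1100✓
Round 1: -001 -010 -100 0-00 00-0 000- 10-1 101-
PIs = {-001, -010, -100, 0-00, 00-0, 000-, 10-1, 101-}
Coverage chart:
  m0: 0-00,00-0,000-
  m2: -010,00-0
  m4: -100,0-00
  m9: -001,10-1
  m10: -010,101-
  m11: 10-1,101-
  m12: -100 ←essential
Essential: -100
Petrick residual → -001, 00-0, 101-
Min cover (4 terms): b'c'd + bc'd' + a'b'd' + ab'c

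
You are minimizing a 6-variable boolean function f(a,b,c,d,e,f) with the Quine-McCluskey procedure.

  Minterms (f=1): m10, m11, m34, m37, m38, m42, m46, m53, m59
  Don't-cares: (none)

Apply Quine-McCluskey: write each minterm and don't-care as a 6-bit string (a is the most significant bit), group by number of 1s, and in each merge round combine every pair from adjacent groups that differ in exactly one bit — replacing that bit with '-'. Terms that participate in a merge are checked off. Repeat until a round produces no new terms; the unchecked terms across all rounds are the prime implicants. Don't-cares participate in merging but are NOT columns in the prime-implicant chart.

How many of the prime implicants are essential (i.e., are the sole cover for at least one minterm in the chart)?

4

Round 0: 001010✓ 001011✓ 100010✓ 100101✓ 100110✓ 101010✓ 101110✓ 110101✓ 111011
Round 1: -01010 00101- 1-0101 10-010✓ 10-110✓ 100-10✓ 101-10✓
Round 2: 10--10
PIs = {-01010, 00101-, 1-0101, 10--10, 111011}
Coverage chart:
  m10: -01010,00101-
  m11: 00101- ←essential
  m34: 10--10 ←essential
  m37: 1-0101 ←essential
  m38: 10--10 ←essential
  m42: -01010,10--10
  m46: 10--10 ←essential
  m53: 1-0101 ←essential
  m59: 111011 ←essential
Essential: 00101-, 1-0101, 10--10, 111011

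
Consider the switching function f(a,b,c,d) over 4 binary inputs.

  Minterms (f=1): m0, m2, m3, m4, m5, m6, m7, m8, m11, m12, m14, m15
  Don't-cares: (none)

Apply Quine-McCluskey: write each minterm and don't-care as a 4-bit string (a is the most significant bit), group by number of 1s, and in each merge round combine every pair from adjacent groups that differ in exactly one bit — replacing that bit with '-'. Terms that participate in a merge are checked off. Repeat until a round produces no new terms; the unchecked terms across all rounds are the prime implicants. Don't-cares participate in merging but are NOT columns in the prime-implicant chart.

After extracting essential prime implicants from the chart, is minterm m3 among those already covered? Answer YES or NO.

Round 0: 0000✓ 0010✓ 0011✓ 0100✓ 0101✓ 0110✓ 0111✓ 1000✓ 1011✓ 1100✓ 1110✓ 1111✓
Round 1: -000✓ -011✓ -100✓ -110✓ -111✓ 0-00✓ 0-10✓ 0-11✓ 00-0✓ 001-✓ 01-0✓ 01-1✓ 010-✓ 011-✓ 1-00✓ 1-11✓ 11-0✓ 111-✓
Round 2: --00 --11 -1-0 -11- 0--0 0-1- 01--
PIs = {--00, --11, -1-0, -11-, 0--0, 0-1-, 01--}
Coverage chart:
  m0: --00,0--0
  m2: 0--0,0-1-
  m3: --11,0-1-
  m4: --00,-1-0,0--0,01--
  m5: 01-- ←essential
  m6: -1-0,-11-,0--0,0-1-,01--
  m7: --11,-11-,0-1-,01--
  m8: --00 ←essential
  m11: --11 ←essential
  m12: --00,-1-0
  m14: -1-0,-11-
  m15: --11,-11-
Essential: --00, --11, 01--

YES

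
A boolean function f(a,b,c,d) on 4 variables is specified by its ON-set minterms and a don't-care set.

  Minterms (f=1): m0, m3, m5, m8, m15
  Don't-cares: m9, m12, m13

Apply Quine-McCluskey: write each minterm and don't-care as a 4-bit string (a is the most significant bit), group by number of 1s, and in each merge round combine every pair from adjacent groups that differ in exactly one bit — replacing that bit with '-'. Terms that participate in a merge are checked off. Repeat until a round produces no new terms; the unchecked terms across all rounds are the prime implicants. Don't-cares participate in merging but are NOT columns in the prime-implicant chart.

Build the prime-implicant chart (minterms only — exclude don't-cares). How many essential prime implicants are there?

4

size-2^0 implicants → 0000(✓)  0011  0101(✓)  1000(✓)  1001(✓)  1100(✓)  1101(✓)  1111(✓)
size-2^1 implicants → -000  -101  1-00(✓)  1-01(✓)  100-(✓)  11-1  110-(✓)
size-2^2 implicants → 1-0-
Unchecked terms (primes): -000, -101, 0011, 1-0-, 11-1
Minterm coverage:
  m0 ⊆ -000 [E]
  m3 ⊆ 0011 [E]
  m5 ⊆ -101 [E]
  m8 ⊆ -000,1-0-
  m15 ⊆ 11-1 [E]
E = {-000, -101, 0011, 11-1}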